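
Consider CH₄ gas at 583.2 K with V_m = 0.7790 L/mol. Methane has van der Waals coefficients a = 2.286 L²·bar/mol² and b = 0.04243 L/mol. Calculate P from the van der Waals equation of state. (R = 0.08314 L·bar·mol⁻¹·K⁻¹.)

P ≈ 62.06 bar

P = RT/(V_m − b) − a/V_m²
RT/(V_m − b) = (0.08314)(583.2)/(0.7790 − 0.04243) = 48.487/0.73657 = 65.828 bar
a/V_m² = 2.286/(0.7790)² = 3.7670 bar
P = 65.828 − 3.7670 = 62.06 bar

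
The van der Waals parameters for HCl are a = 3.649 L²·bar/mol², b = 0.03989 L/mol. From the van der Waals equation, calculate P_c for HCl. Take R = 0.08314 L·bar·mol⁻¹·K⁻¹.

For a van der Waals gas, P_c = a/(27b²).
P_c = 3.649/(27×(0.03989)²) = 3.649/0.042963 = 84.93 bar

P_c ≈ 84.93 bar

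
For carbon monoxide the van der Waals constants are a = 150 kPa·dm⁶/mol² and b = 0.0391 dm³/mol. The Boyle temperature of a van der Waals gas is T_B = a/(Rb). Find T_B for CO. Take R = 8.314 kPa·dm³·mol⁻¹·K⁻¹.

T_B ≈ 461.4 K

For a van der Waals gas the second virial coefficient B₂ = b − a/(RT) vanishes at T_B = a/(Rb).
T_B = 150/(8.314×0.0391) = 150/0.32508 = 461.4 K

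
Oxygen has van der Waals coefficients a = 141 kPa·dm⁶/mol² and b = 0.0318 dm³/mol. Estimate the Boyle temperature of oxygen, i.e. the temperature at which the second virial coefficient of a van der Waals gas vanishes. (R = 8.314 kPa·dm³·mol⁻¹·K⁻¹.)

For a van der Waals gas the second virial coefficient B₂ = b − a/(RT) vanishes at T_B = a/(Rb).
T_B = 141/(8.314×0.0318) = 141/0.26439 = 533.3 K

T_B ≈ 533.3 K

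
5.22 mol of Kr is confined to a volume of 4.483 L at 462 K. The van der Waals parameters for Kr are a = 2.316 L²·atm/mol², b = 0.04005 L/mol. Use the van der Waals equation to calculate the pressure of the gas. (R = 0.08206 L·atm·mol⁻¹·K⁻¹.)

P = nRT/(V − nb) − a n²/V²
nRT/(V − nb) = (5.22)(0.08206)(462)/(4.483 − 5.22×0.04005) = 197.90/4.2739 = 46.304 atm
a n²/V² = (2.316)(5.22)²/(4.483)² = 3.1401 atm
P = 46.304 − 3.1401 = 43.16 atm

P ≈ 43.16 atm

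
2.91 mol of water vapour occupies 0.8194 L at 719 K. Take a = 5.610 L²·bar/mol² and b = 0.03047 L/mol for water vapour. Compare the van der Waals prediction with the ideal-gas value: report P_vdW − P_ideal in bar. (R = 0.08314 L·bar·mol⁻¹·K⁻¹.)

Ideal: P_ideal = nRT/V = (2.91)(0.08314)(719)/0.8194 = 212.293 bar
vdW: P = nRT/(V − nb) − a n²/V² = 173.953/0.730732 − 47.5060/0.671416 = 238.053 − 70.7549 = 167.298 bar
ΔP = 167.298 − 212.293 = -45.00 bar

ΔP ≈ -45.00 bar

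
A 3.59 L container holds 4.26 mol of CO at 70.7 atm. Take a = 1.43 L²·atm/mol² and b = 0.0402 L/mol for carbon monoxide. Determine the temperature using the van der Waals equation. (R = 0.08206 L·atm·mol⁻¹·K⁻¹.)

T = (P + a n²/V²)(V − nb)/(nR)
P + a n²/V² = 70.7 + (1.43)(4.26)²/(3.59)² = 72.714 atm
V − nb = 3.59 − (4.26)(0.0402) = 3.4187 L
T = (72.714)(3.4187)/((4.26)(0.08206)) = 711.1 K

T ≈ 711.1 K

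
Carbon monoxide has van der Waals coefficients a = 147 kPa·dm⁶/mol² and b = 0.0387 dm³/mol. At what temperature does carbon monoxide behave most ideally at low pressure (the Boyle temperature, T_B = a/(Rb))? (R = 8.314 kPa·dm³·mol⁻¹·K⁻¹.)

For a van der Waals gas the second virial coefficient B₂ = b − a/(RT) vanishes at T_B = a/(Rb).
T_B = 147/(8.314×0.0387) = 147/0.32175 = 456.9 K

T_B ≈ 456.9 K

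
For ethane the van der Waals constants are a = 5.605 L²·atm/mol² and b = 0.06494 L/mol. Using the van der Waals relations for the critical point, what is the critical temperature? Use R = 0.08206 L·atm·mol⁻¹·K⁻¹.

T_c ≈ 311.6 K

For a van der Waals gas, T_c = 8a/(27Rb).
T_c = 8×5.605/(27×0.08206×0.06494) = 44.840/0.14388 = 311.6 K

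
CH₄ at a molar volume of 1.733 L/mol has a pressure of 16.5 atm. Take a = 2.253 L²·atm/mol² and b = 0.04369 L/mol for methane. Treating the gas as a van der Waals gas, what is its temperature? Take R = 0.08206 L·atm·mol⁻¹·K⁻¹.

T ≈ 355.1 K

T = (P + a/V_m²)(V_m − b)/R
P + a/V_m² = 16.5 + 2.253/(1.733)² = 17.250 atm
V_m − b = 1.733 − 0.04369 = 1.6893 L/mol
T = (17.250)(1.6893)/0.08206 = 355.1 K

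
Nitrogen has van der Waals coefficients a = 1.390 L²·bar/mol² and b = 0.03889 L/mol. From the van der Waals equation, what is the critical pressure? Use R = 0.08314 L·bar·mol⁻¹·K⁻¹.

For a van der Waals gas, P_c = a/(27b²).
P_c = 1.390/(27×(0.03889)²) = 1.390/0.040836 = 34.04 bar

P_c ≈ 34.04 bar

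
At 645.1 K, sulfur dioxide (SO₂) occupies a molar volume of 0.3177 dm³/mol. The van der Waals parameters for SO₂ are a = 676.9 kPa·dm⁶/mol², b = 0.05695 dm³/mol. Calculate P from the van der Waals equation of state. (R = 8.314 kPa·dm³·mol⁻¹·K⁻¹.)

P = RT/(V_m − b) − a/V_m²
RT/(V_m − b) = (8.314)(645.1)/(0.3177 − 0.05695) = 5363.4/0.26075 = 20569 kPa
a/V_m² = 676.9/(0.3177)² = 6706.4 kPa
P = 20569 − 6706.4 = 13863 kPa

P ≈ 13863 kPa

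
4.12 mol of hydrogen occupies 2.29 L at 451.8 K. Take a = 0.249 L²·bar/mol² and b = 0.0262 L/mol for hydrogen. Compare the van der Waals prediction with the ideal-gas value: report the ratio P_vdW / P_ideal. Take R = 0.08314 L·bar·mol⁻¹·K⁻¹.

Ideal: P_ideal = nRT/V = (4.12)(0.08314)(451.8)/2.29 = 67.5800 bar
vdW: P = nRT/(V − nb) − a n²/V² = 154.758/2.18206 − 4.22663/5.24410 = 70.9229 − 0.805978 = 70.1169 bar
Ratio = 70.1169/67.5800 = 1.038

P_vdW / P_ideal ≈ 1.038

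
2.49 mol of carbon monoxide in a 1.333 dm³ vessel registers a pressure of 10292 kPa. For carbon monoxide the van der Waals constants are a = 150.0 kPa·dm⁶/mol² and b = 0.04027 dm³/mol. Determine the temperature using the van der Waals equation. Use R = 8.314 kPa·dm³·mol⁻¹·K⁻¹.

T = (P + a n²/V²)(V − nb)/(nR)
P + a n²/V² = 10292 + (150.0)(2.49)²/(1.333)² = 10815 kPa
V − nb = 1.333 − (2.49)(0.04027) = 1.2327 dm³
T = (10815)(1.2327)/((2.49)(8.314)) = 644.0 K

T ≈ 644.0 K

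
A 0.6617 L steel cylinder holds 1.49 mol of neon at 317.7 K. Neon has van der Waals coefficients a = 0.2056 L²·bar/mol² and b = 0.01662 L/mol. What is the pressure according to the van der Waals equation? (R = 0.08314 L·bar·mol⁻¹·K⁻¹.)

P = nRT/(V − nb) − a n²/V²
nRT/(V − nb) = (1.49)(0.08314)(317.7)/(0.6617 − 1.49×0.01662) = 39.356/0.63694 = 61.789 bar
a n²/V² = (0.2056)(1.49)²/(0.6617)² = 1.0425 bar
P = 61.789 − 1.0425 = 60.75 bar

P ≈ 60.75 bar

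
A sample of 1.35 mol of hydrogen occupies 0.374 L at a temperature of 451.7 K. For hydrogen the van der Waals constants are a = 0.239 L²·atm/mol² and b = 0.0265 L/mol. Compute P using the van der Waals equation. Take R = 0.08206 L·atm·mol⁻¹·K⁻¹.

P ≈ 144.8 atm

P = nRT/(V − nb) − a n²/V²
nRT/(V − nb) = (1.35)(0.08206)(451.7)/(0.374 − 1.35×0.0265) = 50.040/0.33823 = 147.95 atm
a n²/V² = (0.239)(1.35)²/(0.374)² = 3.1140 atm
P = 147.95 − 3.1140 = 144.8 atm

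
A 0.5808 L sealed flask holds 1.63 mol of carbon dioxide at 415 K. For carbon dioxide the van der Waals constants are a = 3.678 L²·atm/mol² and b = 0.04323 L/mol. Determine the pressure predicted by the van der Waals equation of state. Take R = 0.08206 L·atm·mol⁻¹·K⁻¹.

P ≈ 79.80 atm

P = nRT/(V − nb) − a n²/V²
nRT/(V − nb) = (1.63)(0.08206)(415)/(0.5808 − 1.63×0.04323) = 55.509/0.51034 = 108.77 atm
a n²/V² = (3.678)(1.63)²/(0.5808)² = 28.969 atm
P = 108.77 − 28.969 = 79.80 atm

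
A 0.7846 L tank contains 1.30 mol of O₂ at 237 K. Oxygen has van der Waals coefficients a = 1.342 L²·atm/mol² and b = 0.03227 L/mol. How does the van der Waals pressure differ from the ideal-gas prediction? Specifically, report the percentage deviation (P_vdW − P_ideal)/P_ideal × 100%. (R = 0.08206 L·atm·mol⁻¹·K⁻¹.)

Ideal: P_ideal = nRT/V = (1.30)(0.08206)(237)/0.7846 = 32.2237 atm
vdW: P = nRT/(V − nb) − a n²/V² = 25.2827/0.742649 − 2.26798/0.615597 = 34.0439 − 3.68420 = 30.3597 atm
% deviation = (30.3597 − 32.2237)/32.2237 × 100% = -5.78%

-5.78 %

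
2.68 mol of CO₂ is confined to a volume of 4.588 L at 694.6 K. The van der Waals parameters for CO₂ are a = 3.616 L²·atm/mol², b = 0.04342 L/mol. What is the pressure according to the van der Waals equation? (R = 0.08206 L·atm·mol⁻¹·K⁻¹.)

P = nRT/(V − nb) − a n²/V²
nRT/(V − nb) = (2.68)(0.08206)(694.6)/(4.588 − 2.68×0.04342) = 152.76/4.4716 = 34.162 atm
a n²/V² = (3.616)(2.68)²/(4.588)² = 1.2338 atm
P = 34.162 − 1.2338 = 32.93 atm

P ≈ 32.93 atm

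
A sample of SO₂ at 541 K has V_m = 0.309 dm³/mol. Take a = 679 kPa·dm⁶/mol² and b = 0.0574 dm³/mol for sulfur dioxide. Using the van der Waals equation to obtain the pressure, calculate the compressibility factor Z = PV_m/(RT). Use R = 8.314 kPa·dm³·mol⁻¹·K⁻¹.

P = RT/(V_m − b) − a/V_m² = (8.314)(541)/(0.309 − 0.0574) − 679/(0.309)²
  = 4497.9/0.25160 − 7111.4 = 17877 − 7111.4 = 10766 kPa
Z = PV_m/(RT) = (10766)(0.309)/((8.314)(541)) = 3326.7/4497.9 = 0.7396

Z ≈ 0.7396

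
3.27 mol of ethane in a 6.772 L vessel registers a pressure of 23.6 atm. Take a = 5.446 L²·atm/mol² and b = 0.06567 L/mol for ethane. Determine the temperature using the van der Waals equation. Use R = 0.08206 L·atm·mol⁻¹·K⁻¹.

T = (P + a n²/V²)(V − nb)/(nR)
P + a n²/V² = 23.6 + (5.446)(3.27)²/(6.772)² = 24.870 atm
V − nb = 6.772 − (3.27)(0.06567) = 6.5573 L
T = (24.870)(6.5573)/((3.27)(0.08206)) = 607.7 K

T ≈ 607.7 K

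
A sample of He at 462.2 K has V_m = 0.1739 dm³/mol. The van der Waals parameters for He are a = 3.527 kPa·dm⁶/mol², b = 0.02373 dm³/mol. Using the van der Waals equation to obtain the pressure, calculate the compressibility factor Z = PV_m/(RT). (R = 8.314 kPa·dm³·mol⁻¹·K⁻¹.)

P = RT/(V_m − b) − a/V_m² = (8.314)(462.2)/(0.1739 − 0.02373) − 3.527/(0.1739)²
  = 3842.7/0.15017 − 116.63 = 25589 − 116.63 = 25472 kPa
Z = PV_m/(RT) = (25472)(0.1739)/((8.314)(462.2)) = 4429.6/3842.7 = 1.153

Z ≈ 1.153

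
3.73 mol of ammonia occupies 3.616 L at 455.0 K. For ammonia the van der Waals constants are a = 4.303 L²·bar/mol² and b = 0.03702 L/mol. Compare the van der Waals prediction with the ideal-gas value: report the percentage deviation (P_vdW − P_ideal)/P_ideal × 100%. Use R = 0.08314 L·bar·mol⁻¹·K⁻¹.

Ideal: P_ideal = nRT/V = (3.73)(0.08314)(455.0)/3.616 = 39.0213 bar
vdW: P = nRT/(V − nb) − a n²/V² = 141.101/3.47792 − 59.8672/13.0755 = 40.5705 − 4.57858 = 35.9919 bar
% deviation = (35.9919 − 39.0213)/39.0213 × 100% = -7.76%

-7.76 %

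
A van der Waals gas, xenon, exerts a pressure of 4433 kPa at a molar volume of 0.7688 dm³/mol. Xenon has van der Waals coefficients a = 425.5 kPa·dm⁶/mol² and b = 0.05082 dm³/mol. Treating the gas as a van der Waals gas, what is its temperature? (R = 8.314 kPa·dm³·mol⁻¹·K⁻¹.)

T ≈ 445.0 K

T = (P + a/V_m²)(V_m − b)/R
P + a/V_m² = 4433 + 425.5/(0.7688)² = 5152.9 kPa
V_m − b = 0.7688 − 0.05082 = 0.71798 dm³/mol
T = (5152.9)(0.71798)/8.314 = 445.0 K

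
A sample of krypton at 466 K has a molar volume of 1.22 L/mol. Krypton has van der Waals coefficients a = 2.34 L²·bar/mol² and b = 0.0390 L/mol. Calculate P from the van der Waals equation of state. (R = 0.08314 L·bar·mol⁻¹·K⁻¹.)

P ≈ 31.23 bar

P = RT/(V_m − b) − a/V_m²
RT/(V_m − b) = (0.08314)(466)/(1.22 − 0.0390) = 38.743/1.1810 = 32.805 bar
a/V_m² = 2.34/(1.22)² = 1.5722 bar
P = 32.805 − 1.5722 = 31.23 bar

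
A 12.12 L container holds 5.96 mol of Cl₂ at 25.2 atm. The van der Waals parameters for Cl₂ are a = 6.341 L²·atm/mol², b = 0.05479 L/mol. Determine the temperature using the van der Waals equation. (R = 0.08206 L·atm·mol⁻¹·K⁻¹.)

T ≈ 644.6 K

T = (P + a n²/V²)(V − nb)/(nR)
P + a n²/V² = 25.2 + (6.341)(5.96)²/(12.12)² = 26.733 atm
V − nb = 12.12 − (5.96)(0.05479) = 11.793 L
T = (26.733)(11.793)/((5.96)(0.08206)) = 644.6 K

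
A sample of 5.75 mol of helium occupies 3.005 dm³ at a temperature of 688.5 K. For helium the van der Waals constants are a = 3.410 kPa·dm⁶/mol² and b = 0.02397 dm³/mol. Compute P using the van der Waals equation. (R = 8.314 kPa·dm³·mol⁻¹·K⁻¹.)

P ≈ 11467 kPa

P = nRT/(V − nb) − a n²/V²
nRT/(V − nb) = (5.75)(8.314)(688.5)/(3.005 − 5.75×0.02397) = 32914/2.8672 = 11479 kPa
a n²/V² = (3.410)(5.75)²/(3.005)² = 12.485 kPa
P = 11479 − 12.485 = 11467 kPa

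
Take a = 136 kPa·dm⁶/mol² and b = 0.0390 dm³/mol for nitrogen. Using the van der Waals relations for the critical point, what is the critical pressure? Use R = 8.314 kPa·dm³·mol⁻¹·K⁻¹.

For a van der Waals gas, P_c = a/(27b²).
P_c = 136/(27×(0.0390)²) = 136/0.041067 = 3312 kPa

P_c ≈ 3312 kPa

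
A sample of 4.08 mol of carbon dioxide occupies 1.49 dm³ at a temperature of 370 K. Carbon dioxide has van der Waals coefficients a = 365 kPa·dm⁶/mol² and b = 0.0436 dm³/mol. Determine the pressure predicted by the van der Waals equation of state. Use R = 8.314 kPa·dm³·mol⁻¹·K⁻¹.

P ≈ 6829 kPa

P = nRT/(V − nb) − a n²/V²
nRT/(V − nb) = (4.08)(8.314)(370)/(1.49 − 4.08×0.0436) = 12551/1.3121 = 9565.6 kPa
a n²/V² = (365)(4.08)²/(1.49)² = 2736.8 kPa
P = 9565.6 − 2736.8 = 6829 kPa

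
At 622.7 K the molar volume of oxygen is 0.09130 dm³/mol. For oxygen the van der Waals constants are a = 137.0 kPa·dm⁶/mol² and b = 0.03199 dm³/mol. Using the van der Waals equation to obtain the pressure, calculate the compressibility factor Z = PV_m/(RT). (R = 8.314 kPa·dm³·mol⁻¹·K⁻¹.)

P = RT/(V_m − b) − a/V_m² = (8.314)(622.7)/(0.09130 − 0.03199) − 137.0/(0.09130)²
  = 5177.1/0.059310 − 16435 = 87289 − 16435 = 70854 kPa
Z = PV_m/(RT) = (70854)(0.09130)/((8.314)(622.7)) = 6469.0/5177.1 = 1.250

Z ≈ 1.250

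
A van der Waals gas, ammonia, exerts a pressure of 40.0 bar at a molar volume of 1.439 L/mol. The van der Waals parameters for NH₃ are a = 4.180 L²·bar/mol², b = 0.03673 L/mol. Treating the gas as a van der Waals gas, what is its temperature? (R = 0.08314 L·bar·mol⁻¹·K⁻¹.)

T ≈ 708.7 K

T = (P + a/V_m²)(V_m − b)/R
P + a/V_m² = 40.0 + 4.180/(1.439)² = 42.019 bar
V_m − b = 1.439 − 0.03673 = 1.4023 L/mol
T = (42.019)(1.4023)/0.08314 = 708.7 K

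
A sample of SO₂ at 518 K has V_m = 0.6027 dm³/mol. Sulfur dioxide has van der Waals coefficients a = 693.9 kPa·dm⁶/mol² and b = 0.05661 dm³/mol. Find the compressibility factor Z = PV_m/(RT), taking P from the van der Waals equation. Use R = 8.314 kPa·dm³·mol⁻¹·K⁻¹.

Z ≈ 0.8363

P = RT/(V_m − b) − a/V_m² = (8.314)(518)/(0.6027 − 0.05661) − 693.9/(0.6027)²
  = 4306.7/0.54609 − 1910.3 = 7886.4 − 1910.3 = 5976.1 kPa
Z = PV_m/(RT) = (5976.1)(0.6027)/((8.314)(518)) = 3601.8/4306.7 = 0.8363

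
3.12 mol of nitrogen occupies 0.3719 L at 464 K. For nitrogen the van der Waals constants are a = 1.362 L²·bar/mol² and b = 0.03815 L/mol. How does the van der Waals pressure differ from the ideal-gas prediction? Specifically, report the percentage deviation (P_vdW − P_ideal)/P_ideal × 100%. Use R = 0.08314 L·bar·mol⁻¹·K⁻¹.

17.45 %

Ideal: P_ideal = nRT/V = (3.12)(0.08314)(464)/0.3719 = 323.636 bar
vdW: P = nRT/(V − nb) − a n²/V² = 120.360/0.252872 − 13.2583/0.138310 = 475.972 − 95.8593 = 380.113 bar
% deviation = (380.113 − 323.636)/323.636 × 100% = 17.45%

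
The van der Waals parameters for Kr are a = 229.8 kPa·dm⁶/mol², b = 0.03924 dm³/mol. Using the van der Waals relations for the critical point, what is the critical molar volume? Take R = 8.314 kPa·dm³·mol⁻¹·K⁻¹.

For a van der Waals gas, V_m,c = 3b.
V_m,c = 3×0.03924 = 0.1177 dm³/mol

V_m,c ≈ 0.1177 dm³/mol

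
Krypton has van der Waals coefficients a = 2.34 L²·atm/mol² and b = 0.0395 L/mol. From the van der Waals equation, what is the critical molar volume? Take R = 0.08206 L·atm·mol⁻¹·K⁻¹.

V_m,c ≈ 0.1185 L/mol

For a van der Waals gas, V_m,c = 3b.
V_m,c = 3×0.0395 = 0.1185 L/mol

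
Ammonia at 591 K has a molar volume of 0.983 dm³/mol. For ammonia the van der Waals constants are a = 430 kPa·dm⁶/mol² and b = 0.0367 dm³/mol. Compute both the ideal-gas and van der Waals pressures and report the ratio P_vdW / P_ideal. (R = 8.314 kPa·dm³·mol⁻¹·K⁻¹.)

Ideal: P_ideal = RT/V_m = (8.314)(591)/0.983 = 4998.55 kPa
vdW: P = RT/(V_m − b) − a/V_m² = 4913.57/0.946300 − 430/0.966289 = 5192.40 − 445.001 = 4747.40 kPa
Ratio = 4747.40/4998.55 = 0.9498

P_vdW / P_ideal ≈ 0.9498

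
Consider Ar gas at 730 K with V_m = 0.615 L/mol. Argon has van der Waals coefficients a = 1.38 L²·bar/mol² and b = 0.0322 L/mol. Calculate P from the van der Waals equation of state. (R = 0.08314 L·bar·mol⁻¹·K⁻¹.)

P ≈ 100.5 bar

P = RT/(V_m − b) − a/V_m²
RT/(V_m − b) = (0.08314)(730)/(0.615 − 0.0322) = 60.692/0.58280 = 104.14 bar
a/V_m² = 1.38/(0.615)² = 3.6486 bar
P = 104.14 − 3.6486 = 100.5 bar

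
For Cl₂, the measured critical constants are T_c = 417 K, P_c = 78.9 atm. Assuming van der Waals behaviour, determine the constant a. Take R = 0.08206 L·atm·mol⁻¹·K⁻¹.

a ≈ 6.261 L²·atm/mol²

From T_c = 8a/(27Rb) and P_c = a/(27b²): a = 27 R² T_c²/(64 P_c).
a = 27×(0.08206)²×(417)²/(64×78.9) = 31615/5049.6 = 6.261 L²·atm/mol²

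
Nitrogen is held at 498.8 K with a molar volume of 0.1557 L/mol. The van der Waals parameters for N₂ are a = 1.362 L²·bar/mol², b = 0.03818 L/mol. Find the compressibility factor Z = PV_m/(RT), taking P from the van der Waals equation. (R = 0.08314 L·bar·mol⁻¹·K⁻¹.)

Z ≈ 1.114

P = RT/(V_m − b) − a/V_m² = (0.08314)(498.8)/(0.1557 − 0.03818) − 1.362/(0.1557)²
  = 41.470/0.11752 − 56.182 = 352.88 − 56.182 = 296.70 bar
Z = PV_m/(RT) = (296.70)(0.1557)/((0.08314)(498.8)) = 46.196/41.470 = 1.114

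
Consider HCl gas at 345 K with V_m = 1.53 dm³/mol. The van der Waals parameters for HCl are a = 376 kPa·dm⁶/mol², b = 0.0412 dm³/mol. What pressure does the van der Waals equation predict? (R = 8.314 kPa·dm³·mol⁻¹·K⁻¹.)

P ≈ 1766 kPa

P = RT/(V_m − b) − a/V_m²
RT/(V_m − b) = (8.314)(345)/(1.53 − 0.0412) = 2868.3/1.4888 = 1926.6 kPa
a/V_m² = 376/(1.53)² = 160.62 kPa
P = 1926.6 − 160.62 = 1766 kPa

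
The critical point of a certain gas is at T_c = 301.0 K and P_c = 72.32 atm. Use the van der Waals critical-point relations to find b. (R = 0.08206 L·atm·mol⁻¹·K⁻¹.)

From T_c = 8a/(27Rb) and P_c = a/(27b²): b = R T_c/(8 P_c).
b = (0.08206)(301.0)/(8×72.32) = 24.700/578.56 = 0.04269 L/mol

b ≈ 0.04269 L/mol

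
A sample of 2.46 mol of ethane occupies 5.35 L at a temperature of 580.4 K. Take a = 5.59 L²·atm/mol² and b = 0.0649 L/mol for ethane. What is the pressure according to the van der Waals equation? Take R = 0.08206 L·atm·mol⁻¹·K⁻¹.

P = nRT/(V − nb) − a n²/V²
nRT/(V − nb) = (2.46)(0.08206)(580.4)/(5.35 − 2.46×0.0649) = 117.16/5.1903 = 22.573 atm
a n²/V² = (5.59)(2.46)²/(5.35)² = 1.1819 atm
P = 22.573 − 1.1819 = 21.39 atm

P ≈ 21.39 atm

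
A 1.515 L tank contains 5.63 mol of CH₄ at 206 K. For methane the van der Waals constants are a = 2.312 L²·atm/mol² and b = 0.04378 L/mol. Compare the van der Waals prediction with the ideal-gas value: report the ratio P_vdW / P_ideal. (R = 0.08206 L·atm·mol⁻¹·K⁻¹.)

Ideal: P_ideal = nRT/V = (5.63)(0.08206)(206)/1.515 = 62.8195 atm
vdW: P = nRT/(V − nb) − a n²/V² = 95.1715/1.26852 − 73.2832/2.29523 = 75.0256 − 31.9285 = 43.0971 atm
Ratio = 43.0971/62.8195 = 0.6860

P_vdW / P_ideal ≈ 0.6860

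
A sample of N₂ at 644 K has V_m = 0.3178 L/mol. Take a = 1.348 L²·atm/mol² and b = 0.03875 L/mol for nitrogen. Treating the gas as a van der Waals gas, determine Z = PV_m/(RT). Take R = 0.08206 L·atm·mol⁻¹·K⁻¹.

Z ≈ 1.059

P = RT/(V_m − b) − a/V_m² = (0.08206)(644)/(0.3178 − 0.03875) − 1.348/(0.3178)²
  = 52.847/0.27905 − 13.347 = 189.38 − 13.347 = 176.03 atm
Z = PV_m/(RT) = (176.03)(0.3178)/((0.08206)(644)) = 55.942/52.847 = 1.059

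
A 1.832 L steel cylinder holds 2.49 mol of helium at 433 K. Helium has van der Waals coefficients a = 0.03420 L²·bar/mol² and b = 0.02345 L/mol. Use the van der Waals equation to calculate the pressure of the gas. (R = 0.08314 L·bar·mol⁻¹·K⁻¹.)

P ≈ 50.48 bar

P = nRT/(V − nb) − a n²/V²
nRT/(V − nb) = (2.49)(0.08314)(433)/(1.832 − 2.49×0.02345) = 89.639/1.7736 = 50.541 bar
a n²/V² = (0.03420)(2.49)²/(1.832)² = 0.063179 bar
P = 50.541 − 0.063179 = 50.48 bar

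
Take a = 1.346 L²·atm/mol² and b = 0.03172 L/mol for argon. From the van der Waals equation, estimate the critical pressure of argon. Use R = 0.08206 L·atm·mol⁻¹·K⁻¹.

For a van der Waals gas, P_c = a/(27b²).
P_c = 1.346/(27×(0.03172)²) = 1.346/0.027166 = 49.55 atm

P_c ≈ 49.55 atm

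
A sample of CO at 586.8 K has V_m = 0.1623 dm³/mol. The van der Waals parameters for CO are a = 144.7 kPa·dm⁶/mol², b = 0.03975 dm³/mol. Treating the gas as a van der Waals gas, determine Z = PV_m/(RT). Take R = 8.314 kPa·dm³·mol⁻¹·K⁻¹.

P = RT/(V_m − b) − a/V_m² = (8.314)(586.8)/(0.1623 − 0.03975) − 144.7/(0.1623)²
  = 4878.7/0.12255 − 5493.3 = 39810 − 5493.3 = 34317 kPa
Z = PV_m/(RT) = (34317)(0.1623)/((8.314)(586.8)) = 5569.6/4878.7 = 1.142

Z ≈ 1.142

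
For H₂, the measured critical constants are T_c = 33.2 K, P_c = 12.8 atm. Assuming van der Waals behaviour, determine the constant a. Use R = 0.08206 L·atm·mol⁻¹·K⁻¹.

a ≈ 0.2446 L²·atm/mol²

From T_c = 8a/(27Rb) and P_c = a/(27b²): a = 27 R² T_c²/(64 P_c).
a = 27×(0.08206)²×(33.2)²/(64×12.8) = 200.40/819.20 = 0.2446 L²·atm/mol²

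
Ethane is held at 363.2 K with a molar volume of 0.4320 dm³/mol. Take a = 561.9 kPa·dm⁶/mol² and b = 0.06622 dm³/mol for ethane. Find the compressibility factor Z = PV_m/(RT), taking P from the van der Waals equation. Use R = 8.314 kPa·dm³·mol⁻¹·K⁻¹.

Z ≈ 0.7503

P = RT/(V_m − b) − a/V_m² = (8.314)(363.2)/(0.4320 − 0.06622) − 561.9/(0.4320)²
  = 3019.6/0.36578 − 3010.9 = 8255.2 − 3010.9 = 5244.3 kPa
Z = PV_m/(RT) = (5244.3)(0.4320)/((8.314)(363.2)) = 2265.5/3019.6 = 0.7503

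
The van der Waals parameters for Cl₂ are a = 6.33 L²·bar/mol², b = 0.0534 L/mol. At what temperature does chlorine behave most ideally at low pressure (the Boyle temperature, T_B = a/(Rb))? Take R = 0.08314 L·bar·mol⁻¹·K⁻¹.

For a van der Waals gas the second virial coefficient B₂ = b − a/(RT) vanishes at T_B = a/(Rb).
T_B = 6.33/(0.08314×0.0534) = 6.33/0.0044397 = 1426 K

T_B ≈ 1426 K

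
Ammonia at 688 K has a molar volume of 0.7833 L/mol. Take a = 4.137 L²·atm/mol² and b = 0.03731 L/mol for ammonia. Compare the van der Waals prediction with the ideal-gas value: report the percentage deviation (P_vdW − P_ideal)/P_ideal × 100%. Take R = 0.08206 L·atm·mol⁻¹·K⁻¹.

Ideal: P_ideal = RT/V_m = (0.08206)(688)/0.7833 = 72.0762 atm
vdW: P = RT/(V_m − b) − a/V_m² = 56.4573/0.745990 − 4.137/0.613559 = 75.6810 − 6.74263 = 68.9384 atm
% deviation = (68.9384 − 72.0762)/72.0762 × 100% = -4.35%

-4.35 %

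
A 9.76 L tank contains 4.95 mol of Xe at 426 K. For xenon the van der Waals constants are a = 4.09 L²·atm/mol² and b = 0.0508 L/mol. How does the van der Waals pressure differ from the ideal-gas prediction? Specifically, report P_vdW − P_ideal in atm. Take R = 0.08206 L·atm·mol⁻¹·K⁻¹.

Ideal: P_ideal = nRT/V = (4.95)(0.08206)(426)/9.76 = 17.7295 atm
vdW: P = nRT/(V − nb) − a n²/V² = 173.040/9.50854 − 100.215/95.2576 = 18.1984 − 1.05204 = 17.1464 atm
ΔP = 17.1464 − 17.7295 = -0.583 atm

ΔP ≈ -0.583 atm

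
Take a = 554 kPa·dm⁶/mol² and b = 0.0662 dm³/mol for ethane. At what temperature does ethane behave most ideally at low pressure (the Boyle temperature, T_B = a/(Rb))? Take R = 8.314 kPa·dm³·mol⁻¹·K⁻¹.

For a van der Waals gas the second virial coefficient B₂ = b − a/(RT) vanishes at T_B = a/(Rb).
T_B = 554/(8.314×0.0662) = 554/0.55039 = 1007 K

T_B ≈ 1007 K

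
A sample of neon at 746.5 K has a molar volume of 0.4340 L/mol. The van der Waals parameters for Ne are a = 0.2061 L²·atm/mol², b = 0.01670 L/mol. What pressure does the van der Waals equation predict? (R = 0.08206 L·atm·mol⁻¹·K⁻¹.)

P ≈ 145.7 atm

P = RT/(V_m − b) − a/V_m²
RT/(V_m − b) = (0.08206)(746.5)/(0.4340 − 0.01670) = 61.258/0.41730 = 146.80 atm
a/V_m² = 0.2061/(0.4340)² = 1.0942 atm
P = 146.80 − 1.0942 = 145.7 atm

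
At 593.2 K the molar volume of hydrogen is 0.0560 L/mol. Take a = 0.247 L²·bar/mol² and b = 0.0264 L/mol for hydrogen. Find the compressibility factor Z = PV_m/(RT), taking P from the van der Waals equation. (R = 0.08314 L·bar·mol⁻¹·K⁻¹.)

P = RT/(V_m − b) − a/V_m² = (0.08314)(593.2)/(0.0560 − 0.0264) − 0.247/(0.0560)²
  = 49.319/0.029600 − 78.763 = 1666.2 − 78.763 = 1587.4 bar
Z = PV_m/(RT) = (1587.4)(0.0560)/((0.08314)(593.2)) = 88.894/49.319 = 1.802

Z ≈ 1.802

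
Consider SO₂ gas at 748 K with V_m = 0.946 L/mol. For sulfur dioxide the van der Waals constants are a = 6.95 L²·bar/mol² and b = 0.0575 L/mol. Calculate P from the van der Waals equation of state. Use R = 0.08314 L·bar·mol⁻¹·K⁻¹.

P = RT/(V_m − b) − a/V_m²
RT/(V_m − b) = (0.08314)(748)/(0.946 − 0.0575) = 62.189/0.88850 = 69.993 bar
a/V_m² = 6.95/(0.946)² = 7.7661 bar
P = 69.993 − 7.7661 = 62.23 bar

P ≈ 62.23 bar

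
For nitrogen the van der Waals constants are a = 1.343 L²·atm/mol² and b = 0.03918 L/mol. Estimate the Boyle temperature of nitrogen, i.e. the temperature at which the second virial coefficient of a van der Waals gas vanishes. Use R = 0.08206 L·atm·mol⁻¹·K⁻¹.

T_B ≈ 417.7 K

For a van der Waals gas the second virial coefficient B₂ = b − a/(RT) vanishes at T_B = a/(Rb).
T_B = 1.343/(0.08206×0.03918) = 1.343/0.0032151 = 417.7 K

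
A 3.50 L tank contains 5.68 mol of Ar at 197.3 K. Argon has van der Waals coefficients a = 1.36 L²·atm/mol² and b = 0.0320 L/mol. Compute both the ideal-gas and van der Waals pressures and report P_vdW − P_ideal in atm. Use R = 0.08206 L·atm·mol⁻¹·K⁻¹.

ΔP ≈ -2.143 atm

Ideal: P_ideal = nRT/V = (5.68)(0.08206)(197.3)/3.50 = 26.2748 atm
vdW: P = nRT/(V − nb) − a n²/V² = 91.9617/3.31824 − 43.8769/12.2500 = 27.7140 − 3.58179 = 24.1322 atm
ΔP = 24.1322 − 26.2748 = -2.143 atm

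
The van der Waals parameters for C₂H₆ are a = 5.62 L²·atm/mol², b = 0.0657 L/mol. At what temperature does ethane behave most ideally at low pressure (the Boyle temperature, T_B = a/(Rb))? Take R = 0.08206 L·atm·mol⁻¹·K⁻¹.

T_B ≈ 1042 K

For a van der Waals gas the second virial coefficient B₂ = b − a/(RT) vanishes at T_B = a/(Rb).
T_B = 5.62/(0.08206×0.0657) = 5.62/0.0053913 = 1042 K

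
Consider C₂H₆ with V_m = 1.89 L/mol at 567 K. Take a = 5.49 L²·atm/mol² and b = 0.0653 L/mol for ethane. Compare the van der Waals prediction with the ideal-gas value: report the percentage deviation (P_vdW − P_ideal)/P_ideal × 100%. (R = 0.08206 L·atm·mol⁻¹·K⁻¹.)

-2.66 %

Ideal: P_ideal = RT/V_m = (0.08206)(567)/1.89 = 24.6180 atm
vdW: P = RT/(V_m − b) − a/V_m² = 46.5280/1.82470 − 5.49/3.57210 = 25.4990 − 1.53691 = 23.9621 atm
% deviation = (23.9621 − 24.6180)/24.6180 × 100% = -2.66%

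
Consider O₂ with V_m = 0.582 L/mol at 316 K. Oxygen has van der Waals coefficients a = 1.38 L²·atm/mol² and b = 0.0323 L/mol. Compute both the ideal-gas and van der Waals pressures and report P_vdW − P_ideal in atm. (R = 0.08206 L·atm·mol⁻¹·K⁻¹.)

ΔP ≈ -1.456 atm

Ideal: P_ideal = RT/V_m = (0.08206)(316)/0.582 = 44.5549 atm
vdW: P = RT/(V_m − b) − a/V_m² = 25.9310/0.549700 − 1.38/0.338724 = 47.1730 − 4.07411 = 43.0989 atm
ΔP = 43.0989 − 44.5549 = -1.456 atm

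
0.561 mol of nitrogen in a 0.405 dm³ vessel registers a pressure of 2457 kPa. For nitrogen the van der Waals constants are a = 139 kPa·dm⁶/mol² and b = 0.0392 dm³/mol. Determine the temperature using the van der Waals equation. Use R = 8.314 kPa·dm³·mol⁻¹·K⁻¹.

T ≈ 223.7 K

T = (P + a n²/V²)(V − nb)/(nR)
P + a n²/V² = 2457 + (139)(0.561)²/(0.405)² = 2723.7 kPa
V − nb = 0.405 − (0.561)(0.0392) = 0.38301 dm³
T = (2723.7)(0.38301)/((0.561)(8.314)) = 223.7 K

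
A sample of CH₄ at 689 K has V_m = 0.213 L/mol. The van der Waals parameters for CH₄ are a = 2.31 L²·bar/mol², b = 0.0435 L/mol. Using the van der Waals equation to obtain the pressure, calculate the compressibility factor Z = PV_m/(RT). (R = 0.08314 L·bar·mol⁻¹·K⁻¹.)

Z ≈ 1.067

P = RT/(V_m − b) − a/V_m² = (0.08314)(689)/(0.213 − 0.0435) − 2.31/(0.213)²
  = 57.283/0.16950 − 50.916 = 337.95 − 50.916 = 287.03 bar
Z = PV_m/(RT) = (287.03)(0.213)/((0.08314)(689)) = 61.137/57.283 = 1.067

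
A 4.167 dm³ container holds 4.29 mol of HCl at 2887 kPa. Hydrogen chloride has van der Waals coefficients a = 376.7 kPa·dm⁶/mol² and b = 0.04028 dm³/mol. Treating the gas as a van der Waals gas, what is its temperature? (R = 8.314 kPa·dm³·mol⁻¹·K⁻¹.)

T ≈ 368.0 K

T = (P + a n²/V²)(V − nb)/(nR)
P + a n²/V² = 2887 + (376.7)(4.29)²/(4.167)² = 3286.3 kPa
V − nb = 4.167 − (4.29)(0.04028) = 3.9942 dm³
T = (3286.3)(3.9942)/((4.29)(8.314)) = 368.0 K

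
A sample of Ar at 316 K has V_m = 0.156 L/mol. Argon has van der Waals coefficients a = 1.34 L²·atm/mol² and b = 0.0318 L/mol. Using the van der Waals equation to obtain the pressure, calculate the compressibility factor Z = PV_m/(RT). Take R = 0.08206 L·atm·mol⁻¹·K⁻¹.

P = RT/(V_m − b) − a/V_m² = (0.08206)(316)/(0.156 − 0.0318) − 1.34/(0.156)²
  = 25.931/0.12420 − 55.062 = 208.78 − 55.062 = 153.72 atm
Z = PV_m/(RT) = (153.72)(0.156)/((0.08206)(316)) = 23.980/25.931 = 0.9248

Z ≈ 0.9248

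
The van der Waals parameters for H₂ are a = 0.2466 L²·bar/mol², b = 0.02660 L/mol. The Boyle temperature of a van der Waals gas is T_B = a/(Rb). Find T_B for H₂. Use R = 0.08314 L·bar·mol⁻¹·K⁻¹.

For a van der Waals gas the second virial coefficient B₂ = b − a/(RT) vanishes at T_B = a/(Rb).
T_B = 0.2466/(0.08314×0.02660) = 0.2466/0.0022115 = 111.5 K

T_B ≈ 111.5 K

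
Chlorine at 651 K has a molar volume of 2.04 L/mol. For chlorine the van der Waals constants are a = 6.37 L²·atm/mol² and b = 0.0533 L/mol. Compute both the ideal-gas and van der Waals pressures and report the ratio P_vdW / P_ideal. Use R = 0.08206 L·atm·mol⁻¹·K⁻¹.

P_vdW / P_ideal ≈ 0.9684

Ideal: P_ideal = RT/V_m = (0.08206)(651)/2.04 = 26.1868 atm
vdW: P = RT/(V_m − b) − a/V_m² = 53.4211/1.98670 − 6.37/4.16160 = 26.8894 − 1.53066 = 25.3587 atm
Ratio = 25.3587/26.1868 = 0.9684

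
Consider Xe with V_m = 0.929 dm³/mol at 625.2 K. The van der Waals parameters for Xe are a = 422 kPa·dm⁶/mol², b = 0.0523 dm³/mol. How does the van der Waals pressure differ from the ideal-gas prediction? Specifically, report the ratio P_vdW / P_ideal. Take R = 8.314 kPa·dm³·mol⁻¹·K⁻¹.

Ideal: P_ideal = RT/V_m = (8.314)(625.2)/0.929 = 5595.17 kPa
vdW: P = RT/(V_m − b) − a/V_m² = 5197.91/0.876700 − 422/0.863041 = 5928.95 − 488.969 = 5439.98 kPa
Ratio = 5439.98/5595.17 = 0.9723

P_vdW / P_ideal ≈ 0.9723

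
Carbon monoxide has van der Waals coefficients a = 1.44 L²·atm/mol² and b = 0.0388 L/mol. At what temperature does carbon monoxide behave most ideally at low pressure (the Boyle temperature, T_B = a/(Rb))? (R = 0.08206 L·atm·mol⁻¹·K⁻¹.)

For a van der Waals gas the second virial coefficient B₂ = b − a/(RT) vanishes at T_B = a/(Rb).
T_B = 1.44/(0.08206×0.0388) = 1.44/0.0031839 = 452.3 K

T_B ≈ 452.3 K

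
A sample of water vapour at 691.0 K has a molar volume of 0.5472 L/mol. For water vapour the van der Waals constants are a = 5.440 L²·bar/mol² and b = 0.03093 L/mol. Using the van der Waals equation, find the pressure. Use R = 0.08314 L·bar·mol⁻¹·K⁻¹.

P = RT/(V_m − b) − a/V_m²
RT/(V_m − b) = (0.08314)(691.0)/(0.5472 − 0.03093) = 57.450/0.51627 = 111.28 bar
a/V_m² = 5.440/(0.5472)² = 18.168 bar
P = 111.28 − 18.168 = 93.11 bar

P ≈ 93.11 bar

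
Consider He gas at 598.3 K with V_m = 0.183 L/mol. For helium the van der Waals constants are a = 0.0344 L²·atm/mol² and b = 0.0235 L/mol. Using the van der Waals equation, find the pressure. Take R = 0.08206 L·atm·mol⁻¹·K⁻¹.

P = RT/(V_m − b) − a/V_m²
RT/(V_m − b) = (0.08206)(598.3)/(0.183 − 0.0235) = 49.096/0.15950 = 307.81 atm
a/V_m² = 0.0344/(0.183)² = 1.0272 atm
P = 307.81 − 1.0272 = 306.8 atm

P ≈ 306.8 atm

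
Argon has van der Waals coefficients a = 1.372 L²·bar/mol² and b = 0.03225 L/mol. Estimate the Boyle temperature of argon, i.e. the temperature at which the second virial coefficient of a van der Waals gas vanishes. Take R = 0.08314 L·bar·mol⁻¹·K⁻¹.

For a van der Waals gas the second virial coefficient B₂ = b − a/(RT) vanishes at T_B = a/(Rb).
T_B = 1.372/(0.08314×0.03225) = 1.372/0.0026813 = 511.7 K

T_B ≈ 511.7 K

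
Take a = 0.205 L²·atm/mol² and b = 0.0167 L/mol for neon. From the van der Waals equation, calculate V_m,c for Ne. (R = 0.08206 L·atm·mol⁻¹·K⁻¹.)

V_m,c ≈ 0.05010 L/mol

For a van der Waals gas, V_m,c = 3b.
V_m,c = 3×0.0167 = 0.05010 L/mol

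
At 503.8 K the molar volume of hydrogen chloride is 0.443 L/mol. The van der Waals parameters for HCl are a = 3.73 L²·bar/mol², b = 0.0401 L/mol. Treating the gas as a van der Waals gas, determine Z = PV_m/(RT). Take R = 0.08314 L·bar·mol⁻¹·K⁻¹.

P = RT/(V_m − b) − a/V_m² = (0.08314)(503.8)/(0.443 − 0.0401) − 3.73/(0.443)²
  = 41.886/0.40290 − 19.006 = 103.96 − 19.006 = 84.95 bar
Z = PV_m/(RT) = (84.95)(0.443)/((0.08314)(503.8)) = 37.633/41.886 = 0.8985

Z ≈ 0.8985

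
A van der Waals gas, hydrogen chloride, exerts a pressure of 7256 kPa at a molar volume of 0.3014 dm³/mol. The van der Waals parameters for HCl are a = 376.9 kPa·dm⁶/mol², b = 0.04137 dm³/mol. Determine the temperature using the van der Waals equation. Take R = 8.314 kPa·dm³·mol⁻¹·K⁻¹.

T ≈ 356.7 K

T = (P + a/V_m²)(V_m − b)/R
P + a/V_m² = 7256 + 376.9/(0.3014)² = 11405 kPa
V_m − b = 0.3014 − 0.04137 = 0.26003 dm³/mol
T = (11405)(0.26003)/8.314 = 356.7 K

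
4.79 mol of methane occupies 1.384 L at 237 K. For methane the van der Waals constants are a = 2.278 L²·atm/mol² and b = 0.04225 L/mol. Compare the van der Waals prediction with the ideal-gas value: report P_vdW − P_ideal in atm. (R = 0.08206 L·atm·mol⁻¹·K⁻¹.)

Ideal: P_ideal = nRT/V = (4.79)(0.08206)(237)/1.384 = 67.3100 atm
vdW: P = nRT/(V − nb) − a n²/V² = 93.1570/1.18162 − 52.2667/1.91546 = 78.8384 − 27.2868 = 51.5516 atm
ΔP = 51.5516 − 67.3100 = -15.76 atm

ΔP ≈ -15.76 atm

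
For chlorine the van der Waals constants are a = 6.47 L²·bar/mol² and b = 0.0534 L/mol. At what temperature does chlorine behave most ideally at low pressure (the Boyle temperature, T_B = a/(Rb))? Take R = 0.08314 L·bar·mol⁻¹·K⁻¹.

T_B ≈ 1457 K

For a van der Waals gas the second virial coefficient B₂ = b − a/(RT) vanishes at T_B = a/(Rb).
T_B = 6.47/(0.08314×0.0534) = 6.47/0.0044397 = 1457 K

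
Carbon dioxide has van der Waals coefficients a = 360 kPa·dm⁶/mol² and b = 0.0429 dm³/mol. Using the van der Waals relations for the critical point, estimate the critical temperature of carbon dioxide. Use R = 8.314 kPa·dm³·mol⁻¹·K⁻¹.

T_c ≈ 299.1 K

For a van der Waals gas, T_c = 8a/(27Rb).
T_c = 8×360/(27×8.314×0.0429) = 2880.0/9.6301 = 299.1 K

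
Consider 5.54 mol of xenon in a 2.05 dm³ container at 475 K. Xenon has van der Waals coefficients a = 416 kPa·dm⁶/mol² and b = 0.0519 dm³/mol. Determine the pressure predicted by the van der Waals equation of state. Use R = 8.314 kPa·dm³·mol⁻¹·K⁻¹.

P ≈ 9375 kPa

P = nRT/(V − nb) − a n²/V²
nRT/(V − nb) = (5.54)(8.314)(475)/(2.05 − 5.54×0.0519) = 21878/1.7625 = 12413 kPa
a n²/V² = (416)(5.54)²/(2.05)² = 3038.1 kPa
P = 12413 − 3038.1 = 9375 kPa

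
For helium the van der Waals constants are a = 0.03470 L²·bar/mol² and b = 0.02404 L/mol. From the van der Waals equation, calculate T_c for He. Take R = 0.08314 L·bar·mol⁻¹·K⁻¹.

T_c ≈ 5.144 K

For a van der Waals gas, T_c = 8a/(27Rb).
T_c = 8×0.03470/(27×0.08314×0.02404) = 0.27760/0.053965 = 5.144 K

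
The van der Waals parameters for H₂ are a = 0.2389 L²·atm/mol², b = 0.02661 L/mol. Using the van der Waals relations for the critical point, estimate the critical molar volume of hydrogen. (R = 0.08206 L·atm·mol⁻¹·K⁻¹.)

V_m,c ≈ 0.07983 L/mol

For a van der Waals gas, V_m,c = 3b.
V_m,c = 3×0.02661 = 0.07983 L/mol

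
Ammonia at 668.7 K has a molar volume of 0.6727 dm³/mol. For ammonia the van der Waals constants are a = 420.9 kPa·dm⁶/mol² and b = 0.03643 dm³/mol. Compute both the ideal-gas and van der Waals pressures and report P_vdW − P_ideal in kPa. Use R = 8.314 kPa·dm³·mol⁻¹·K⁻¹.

ΔP ≈ -456.9 kPa

Ideal: P_ideal = RT/V_m = (8.314)(668.7)/0.6727 = 8264.56 kPa
vdW: P = RT/(V_m − b) − a/V_m² = 5559.57/0.636270 − 420.9/0.452525 = 8737.75 − 930.114 = 7807.64 kPa
ΔP = 7807.64 − 8264.56 = -456.9 kPa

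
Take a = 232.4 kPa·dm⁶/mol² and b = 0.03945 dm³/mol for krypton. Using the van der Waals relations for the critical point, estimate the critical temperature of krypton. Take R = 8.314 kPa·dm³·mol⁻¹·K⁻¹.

T_c ≈ 209.9 K

For a van der Waals gas, T_c = 8a/(27Rb).
T_c = 8×232.4/(27×8.314×0.03945) = 1859.2/8.8557 = 209.9 K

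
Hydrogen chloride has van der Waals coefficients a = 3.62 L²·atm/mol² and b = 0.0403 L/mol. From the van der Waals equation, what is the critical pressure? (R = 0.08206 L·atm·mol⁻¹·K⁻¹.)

For a van der Waals gas, P_c = a/(27b²).
P_c = 3.62/(27×(0.0403)²) = 3.62/0.043850 = 82.55 atm

P_c ≈ 82.55 atm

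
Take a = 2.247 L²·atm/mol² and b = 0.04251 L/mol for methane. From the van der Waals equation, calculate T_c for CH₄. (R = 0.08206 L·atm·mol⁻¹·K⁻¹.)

T_c ≈ 190.9 K

For a van der Waals gas, T_c = 8a/(27Rb).
T_c = 8×2.247/(27×0.08206×0.04251) = 17.976/0.094186 = 190.9 K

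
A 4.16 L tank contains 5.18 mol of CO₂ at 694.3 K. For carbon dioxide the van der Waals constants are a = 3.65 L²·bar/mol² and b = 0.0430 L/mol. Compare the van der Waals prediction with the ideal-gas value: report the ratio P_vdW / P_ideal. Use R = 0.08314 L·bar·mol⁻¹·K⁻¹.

P_vdW / P_ideal ≈ 0.9778

Ideal: P_ideal = nRT/V = (5.18)(0.08314)(694.3)/4.16 = 71.8776 bar
vdW: P = nRT/(V − nb) − a n²/V² = 299.011/3.93726 − 97.9383/17.3056 = 75.9439 − 5.65934 = 70.2846 bar
Ratio = 70.2846/71.8776 = 0.9778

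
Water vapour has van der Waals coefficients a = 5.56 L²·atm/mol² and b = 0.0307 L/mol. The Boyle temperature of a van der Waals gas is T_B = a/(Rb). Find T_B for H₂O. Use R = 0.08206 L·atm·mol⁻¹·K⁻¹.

For a van der Waals gas the second virial coefficient B₂ = b − a/(RT) vanishes at T_B = a/(Rb).
T_B = 5.56/(0.08206×0.0307) = 5.56/0.0025192 = 2207 K

T_B ≈ 2207 K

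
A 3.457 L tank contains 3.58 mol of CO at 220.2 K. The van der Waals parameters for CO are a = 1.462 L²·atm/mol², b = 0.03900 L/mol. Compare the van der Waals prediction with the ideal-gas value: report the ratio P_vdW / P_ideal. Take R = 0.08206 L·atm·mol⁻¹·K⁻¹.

Ideal: P_ideal = nRT/V = (3.58)(0.08206)(220.2)/3.457 = 18.7125 atm
vdW: P = nRT/(V − nb) − a n²/V² = 64.6892/3.31738 − 18.7376/11.9508 = 19.5001 − 1.56790 = 17.9322 atm
Ratio = 17.9322/18.7125 = 0.9583

P_vdW / P_ideal ≈ 0.9583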